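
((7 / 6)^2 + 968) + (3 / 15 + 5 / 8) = 349267 / 360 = 970.19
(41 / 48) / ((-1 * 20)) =-41 / 960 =-0.04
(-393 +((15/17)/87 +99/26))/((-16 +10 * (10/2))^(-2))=-169610258/377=-449894.58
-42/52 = -21/26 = -0.81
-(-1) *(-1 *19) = -19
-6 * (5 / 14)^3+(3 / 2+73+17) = 91.23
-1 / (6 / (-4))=2 / 3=0.67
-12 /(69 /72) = -288 /23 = -12.52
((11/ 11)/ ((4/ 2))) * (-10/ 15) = -1/ 3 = -0.33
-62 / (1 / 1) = -62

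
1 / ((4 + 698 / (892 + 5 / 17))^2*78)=230098561 / 410462657592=0.00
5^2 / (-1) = -25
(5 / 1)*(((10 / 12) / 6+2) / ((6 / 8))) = 385 / 27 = 14.26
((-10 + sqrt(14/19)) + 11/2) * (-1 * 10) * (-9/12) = -27.31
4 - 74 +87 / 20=-1313 / 20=-65.65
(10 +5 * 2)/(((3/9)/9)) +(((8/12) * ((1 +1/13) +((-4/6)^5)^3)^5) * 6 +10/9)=123502093669756347424507748746613025711153226/225845200410455723892174828671434871259951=546.84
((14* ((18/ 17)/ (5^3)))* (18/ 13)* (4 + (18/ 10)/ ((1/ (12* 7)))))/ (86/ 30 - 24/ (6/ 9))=-1508544/ 1961375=-0.77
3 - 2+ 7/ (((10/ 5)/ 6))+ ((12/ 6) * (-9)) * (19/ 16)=5/ 8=0.62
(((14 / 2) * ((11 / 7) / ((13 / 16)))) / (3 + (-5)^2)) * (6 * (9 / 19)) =2376 / 1729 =1.37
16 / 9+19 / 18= 17 / 6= 2.83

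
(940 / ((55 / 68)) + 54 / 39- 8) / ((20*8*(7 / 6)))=247869 / 40040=6.19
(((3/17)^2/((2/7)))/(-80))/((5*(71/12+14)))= -189/13814200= -0.00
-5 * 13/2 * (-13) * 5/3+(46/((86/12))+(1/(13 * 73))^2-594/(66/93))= -29373101357/232355058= -126.41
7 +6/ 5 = 41/ 5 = 8.20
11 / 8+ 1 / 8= 3 / 2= 1.50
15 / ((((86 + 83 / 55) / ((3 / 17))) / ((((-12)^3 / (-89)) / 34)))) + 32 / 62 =2047013168 / 3837650363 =0.53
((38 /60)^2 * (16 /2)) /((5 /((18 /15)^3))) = 17328 /15625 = 1.11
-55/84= -0.65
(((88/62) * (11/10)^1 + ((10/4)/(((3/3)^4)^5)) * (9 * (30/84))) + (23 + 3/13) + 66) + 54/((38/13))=125744817/1071980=117.30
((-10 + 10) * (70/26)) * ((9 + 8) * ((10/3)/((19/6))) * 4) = 0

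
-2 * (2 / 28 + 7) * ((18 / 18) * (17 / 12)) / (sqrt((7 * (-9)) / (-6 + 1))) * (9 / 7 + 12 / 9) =-10285 * sqrt(35) / 4116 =-14.78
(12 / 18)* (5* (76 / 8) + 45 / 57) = 1835 / 57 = 32.19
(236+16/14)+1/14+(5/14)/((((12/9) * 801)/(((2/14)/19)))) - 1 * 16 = 439910273/1988616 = 221.21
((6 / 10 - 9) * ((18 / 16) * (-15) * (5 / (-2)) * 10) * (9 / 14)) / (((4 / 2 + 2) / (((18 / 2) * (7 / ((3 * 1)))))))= -382725 / 32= -11960.16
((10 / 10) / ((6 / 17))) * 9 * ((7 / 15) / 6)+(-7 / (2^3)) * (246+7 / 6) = -17143 / 80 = -214.29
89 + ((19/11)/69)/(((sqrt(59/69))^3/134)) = 2546* sqrt(4071)/38291 + 89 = 93.24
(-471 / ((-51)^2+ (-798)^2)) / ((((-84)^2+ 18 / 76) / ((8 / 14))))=-23864 / 400045656465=-0.00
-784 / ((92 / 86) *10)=-8428 / 115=-73.29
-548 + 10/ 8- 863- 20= -5719/ 4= -1429.75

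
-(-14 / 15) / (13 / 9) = 42 / 65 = 0.65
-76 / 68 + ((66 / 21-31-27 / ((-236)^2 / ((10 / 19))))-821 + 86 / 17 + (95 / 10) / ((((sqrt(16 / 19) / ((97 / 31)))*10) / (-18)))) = -53199582105 / 62964328-16587*sqrt(19) / 1240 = -903.22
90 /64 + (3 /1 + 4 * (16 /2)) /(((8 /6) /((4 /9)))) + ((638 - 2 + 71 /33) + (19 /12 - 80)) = 572.81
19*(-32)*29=-17632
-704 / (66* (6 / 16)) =-28.44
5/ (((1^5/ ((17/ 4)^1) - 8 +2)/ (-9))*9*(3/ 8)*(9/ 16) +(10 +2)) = 0.38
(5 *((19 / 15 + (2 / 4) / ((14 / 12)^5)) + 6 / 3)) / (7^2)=881863 / 2470629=0.36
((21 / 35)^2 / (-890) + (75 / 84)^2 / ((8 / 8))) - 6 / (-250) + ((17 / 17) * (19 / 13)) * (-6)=-36049679 / 4535440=-7.95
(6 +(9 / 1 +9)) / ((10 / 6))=72 / 5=14.40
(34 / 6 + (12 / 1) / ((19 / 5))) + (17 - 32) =-352 / 57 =-6.18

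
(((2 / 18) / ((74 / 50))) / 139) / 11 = 25 / 509157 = 0.00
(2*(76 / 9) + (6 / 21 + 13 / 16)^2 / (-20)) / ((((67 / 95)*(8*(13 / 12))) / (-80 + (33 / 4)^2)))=-32.87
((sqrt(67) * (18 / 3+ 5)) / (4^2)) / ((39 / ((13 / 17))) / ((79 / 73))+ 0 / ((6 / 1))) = 869 * sqrt(67) / 59568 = 0.12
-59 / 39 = -1.51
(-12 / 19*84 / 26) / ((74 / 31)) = -7812 / 9139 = -0.85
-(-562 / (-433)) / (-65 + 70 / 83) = 46646 / 2305725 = 0.02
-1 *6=-6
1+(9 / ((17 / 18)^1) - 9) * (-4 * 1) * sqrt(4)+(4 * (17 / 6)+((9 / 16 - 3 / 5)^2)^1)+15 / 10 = 3133259 / 326400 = 9.60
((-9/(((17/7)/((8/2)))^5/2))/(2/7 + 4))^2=130622774112681984/50399847511225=2591.73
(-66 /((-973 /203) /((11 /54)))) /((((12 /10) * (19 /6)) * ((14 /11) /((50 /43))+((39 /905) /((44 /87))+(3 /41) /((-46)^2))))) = 0.63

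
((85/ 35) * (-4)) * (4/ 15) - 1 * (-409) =406.41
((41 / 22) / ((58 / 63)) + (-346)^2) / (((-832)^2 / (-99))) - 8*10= -7798680511 / 80297984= -97.12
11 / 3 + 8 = 35 / 3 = 11.67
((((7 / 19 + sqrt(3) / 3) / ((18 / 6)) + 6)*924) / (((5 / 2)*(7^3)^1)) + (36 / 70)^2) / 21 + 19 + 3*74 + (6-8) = 88*sqrt(3) / 15435 + 116976941 / 488775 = 239.34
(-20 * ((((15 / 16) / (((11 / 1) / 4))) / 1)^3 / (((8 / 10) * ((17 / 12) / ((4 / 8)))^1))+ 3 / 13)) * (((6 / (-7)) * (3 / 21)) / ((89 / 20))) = 701016975 / 5131170044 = 0.14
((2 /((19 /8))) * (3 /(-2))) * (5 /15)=-8 /19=-0.42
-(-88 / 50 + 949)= -947.24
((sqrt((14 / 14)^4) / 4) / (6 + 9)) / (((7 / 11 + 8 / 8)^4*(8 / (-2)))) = -14641 / 25194240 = -0.00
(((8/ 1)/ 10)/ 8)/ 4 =1/ 40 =0.02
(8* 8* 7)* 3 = 1344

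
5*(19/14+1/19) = 1875/266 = 7.05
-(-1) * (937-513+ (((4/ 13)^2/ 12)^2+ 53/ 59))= 6443962325/ 15165891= 424.90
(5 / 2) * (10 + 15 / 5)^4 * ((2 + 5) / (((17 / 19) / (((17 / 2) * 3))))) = 56979195 / 4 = 14244798.75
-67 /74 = -0.91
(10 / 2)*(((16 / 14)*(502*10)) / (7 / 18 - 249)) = -144576 / 1253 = -115.38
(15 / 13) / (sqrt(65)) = 3 * sqrt(65) / 169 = 0.14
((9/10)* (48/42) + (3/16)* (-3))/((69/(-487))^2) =6877901/296240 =23.22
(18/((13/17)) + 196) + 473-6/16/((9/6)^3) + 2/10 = 405187/585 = 692.63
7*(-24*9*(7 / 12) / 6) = -147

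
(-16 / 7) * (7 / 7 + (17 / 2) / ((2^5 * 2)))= -145 / 56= -2.59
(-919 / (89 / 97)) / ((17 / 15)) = -1337145 / 1513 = -883.77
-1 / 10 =-0.10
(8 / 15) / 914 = 4 / 6855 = 0.00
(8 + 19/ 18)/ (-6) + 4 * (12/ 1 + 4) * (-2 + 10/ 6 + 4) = 233.16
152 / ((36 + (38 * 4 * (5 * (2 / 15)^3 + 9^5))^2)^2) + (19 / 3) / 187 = 0.03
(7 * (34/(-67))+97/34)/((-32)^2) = -1593/2332672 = -0.00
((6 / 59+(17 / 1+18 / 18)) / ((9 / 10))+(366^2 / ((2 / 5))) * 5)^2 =87841821641064100 / 31329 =2803850159311.31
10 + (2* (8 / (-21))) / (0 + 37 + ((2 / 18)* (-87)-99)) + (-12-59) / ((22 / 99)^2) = -8594991 / 6020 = -1427.74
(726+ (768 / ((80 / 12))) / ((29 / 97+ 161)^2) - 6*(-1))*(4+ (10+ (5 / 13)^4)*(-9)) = -551436698600656356 / 8739570177845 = -63096.55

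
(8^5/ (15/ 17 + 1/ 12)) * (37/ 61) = 247332864/ 12017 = 20581.91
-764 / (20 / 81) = -15471 / 5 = -3094.20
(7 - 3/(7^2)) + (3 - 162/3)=-2159/49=-44.06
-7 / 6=-1.17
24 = 24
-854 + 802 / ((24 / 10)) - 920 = -8639 / 6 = -1439.83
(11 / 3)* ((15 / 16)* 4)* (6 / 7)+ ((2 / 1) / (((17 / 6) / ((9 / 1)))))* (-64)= -93963 / 238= -394.80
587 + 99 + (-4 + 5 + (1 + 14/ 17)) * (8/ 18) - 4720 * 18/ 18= -205670/ 51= -4032.75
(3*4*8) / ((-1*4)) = -24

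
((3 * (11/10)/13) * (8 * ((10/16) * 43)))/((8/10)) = 7095/104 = 68.22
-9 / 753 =-3 / 251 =-0.01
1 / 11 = 0.09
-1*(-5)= 5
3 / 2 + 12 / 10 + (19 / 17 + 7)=10.82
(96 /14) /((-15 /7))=-16 /5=-3.20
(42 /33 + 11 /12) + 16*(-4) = -8159 /132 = -61.81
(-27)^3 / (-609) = 6561 / 203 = 32.32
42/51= 14/17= 0.82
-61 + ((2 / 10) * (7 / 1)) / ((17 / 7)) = -60.42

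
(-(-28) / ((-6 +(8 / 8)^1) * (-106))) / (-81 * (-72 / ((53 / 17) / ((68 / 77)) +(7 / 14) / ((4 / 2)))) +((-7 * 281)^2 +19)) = 3059 / 224120354714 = 0.00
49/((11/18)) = 882/11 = 80.18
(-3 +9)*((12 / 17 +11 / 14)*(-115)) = -122475 / 119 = -1029.20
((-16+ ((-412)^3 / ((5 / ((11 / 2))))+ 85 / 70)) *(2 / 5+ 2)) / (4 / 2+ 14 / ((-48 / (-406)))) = -387717097752 / 252875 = -1533236.17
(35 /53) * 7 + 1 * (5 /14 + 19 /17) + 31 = 467947 /12614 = 37.10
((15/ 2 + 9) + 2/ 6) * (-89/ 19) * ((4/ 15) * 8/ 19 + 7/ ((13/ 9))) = -165136919/ 422370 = -390.98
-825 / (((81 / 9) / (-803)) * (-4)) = -220825 / 12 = -18402.08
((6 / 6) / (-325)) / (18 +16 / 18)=-9 / 55250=-0.00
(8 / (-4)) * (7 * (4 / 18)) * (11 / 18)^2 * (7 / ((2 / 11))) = -65219 / 1458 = -44.73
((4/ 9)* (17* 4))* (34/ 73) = 9248/ 657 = 14.08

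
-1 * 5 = -5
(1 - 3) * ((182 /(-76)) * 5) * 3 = 71.84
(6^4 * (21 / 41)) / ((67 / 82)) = 54432 / 67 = 812.42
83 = 83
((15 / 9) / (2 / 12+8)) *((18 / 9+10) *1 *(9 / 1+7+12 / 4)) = 46.53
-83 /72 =-1.15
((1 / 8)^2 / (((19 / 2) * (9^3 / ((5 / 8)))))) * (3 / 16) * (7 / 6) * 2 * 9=35 / 6303744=0.00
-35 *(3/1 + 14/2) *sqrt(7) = -350 *sqrt(7) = -926.01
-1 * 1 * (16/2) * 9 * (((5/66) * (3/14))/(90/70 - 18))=10/143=0.07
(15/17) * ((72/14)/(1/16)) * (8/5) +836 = 113308/119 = 952.17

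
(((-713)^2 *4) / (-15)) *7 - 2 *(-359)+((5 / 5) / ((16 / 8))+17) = -28446599 / 30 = -948219.97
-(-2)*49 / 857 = 98 / 857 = 0.11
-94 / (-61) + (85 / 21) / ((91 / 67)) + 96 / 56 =726865 / 116571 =6.24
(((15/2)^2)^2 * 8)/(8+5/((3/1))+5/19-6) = 2885625/448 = 6441.13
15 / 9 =5 / 3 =1.67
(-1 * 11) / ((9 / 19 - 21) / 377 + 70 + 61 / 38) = -12122 / 78849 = -0.15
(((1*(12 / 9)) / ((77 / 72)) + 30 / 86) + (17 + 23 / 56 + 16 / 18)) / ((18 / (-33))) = -4742855 / 130032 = -36.47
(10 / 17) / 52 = 5 / 442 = 0.01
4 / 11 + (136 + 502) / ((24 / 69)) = 80723 / 44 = 1834.61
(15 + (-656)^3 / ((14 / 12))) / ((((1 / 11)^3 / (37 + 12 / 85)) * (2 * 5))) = -1016757393071871 / 850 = -1196185168319.85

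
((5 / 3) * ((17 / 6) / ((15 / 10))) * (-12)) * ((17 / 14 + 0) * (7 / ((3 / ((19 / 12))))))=-27455 / 162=-169.48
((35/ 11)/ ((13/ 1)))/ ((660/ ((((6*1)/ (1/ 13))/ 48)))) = 0.00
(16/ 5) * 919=2940.80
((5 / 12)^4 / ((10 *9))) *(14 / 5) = 175 / 186624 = 0.00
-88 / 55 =-8 / 5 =-1.60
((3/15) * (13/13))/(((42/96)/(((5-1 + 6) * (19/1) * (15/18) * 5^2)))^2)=7220000000/441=16371882.09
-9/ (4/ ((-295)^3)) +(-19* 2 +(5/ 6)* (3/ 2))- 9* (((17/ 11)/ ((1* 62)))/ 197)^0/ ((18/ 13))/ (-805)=92998119283/ 1610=57762807.01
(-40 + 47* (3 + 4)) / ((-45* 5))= -289 / 225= -1.28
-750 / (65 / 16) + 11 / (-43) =-103343 / 559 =-184.87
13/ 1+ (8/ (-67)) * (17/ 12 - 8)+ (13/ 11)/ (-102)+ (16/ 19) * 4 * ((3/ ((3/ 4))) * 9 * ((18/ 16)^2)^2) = 792289393/ 3808816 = 208.01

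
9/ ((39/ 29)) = 87/ 13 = 6.69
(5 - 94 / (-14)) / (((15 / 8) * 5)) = 656 / 525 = 1.25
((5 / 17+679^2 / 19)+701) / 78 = 8064215 / 25194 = 320.08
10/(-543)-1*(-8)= 4334/543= 7.98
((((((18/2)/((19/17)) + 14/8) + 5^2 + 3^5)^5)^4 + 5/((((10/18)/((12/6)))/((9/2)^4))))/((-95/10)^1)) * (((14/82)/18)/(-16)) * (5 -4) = 2168188287610252366107925748092361492881500441369706702114987015004160344832851212824103/4636302833159822914705615899085627170226176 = 467654587207485470763029800000000000000000000.00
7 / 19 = 0.37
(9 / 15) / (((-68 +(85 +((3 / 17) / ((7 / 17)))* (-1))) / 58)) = 21 / 10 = 2.10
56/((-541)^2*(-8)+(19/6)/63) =-0.00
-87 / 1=-87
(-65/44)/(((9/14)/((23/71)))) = -10465/14058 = -0.74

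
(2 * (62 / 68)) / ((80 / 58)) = 899 / 680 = 1.32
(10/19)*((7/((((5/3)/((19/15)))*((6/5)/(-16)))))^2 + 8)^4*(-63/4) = -5346748764420990.33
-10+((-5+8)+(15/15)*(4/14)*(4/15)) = -727/105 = -6.92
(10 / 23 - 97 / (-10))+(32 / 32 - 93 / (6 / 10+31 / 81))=-83.50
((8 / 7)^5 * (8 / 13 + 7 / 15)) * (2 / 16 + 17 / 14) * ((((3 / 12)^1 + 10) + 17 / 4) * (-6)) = -375951360 / 1529437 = -245.81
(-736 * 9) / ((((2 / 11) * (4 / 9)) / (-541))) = 44346852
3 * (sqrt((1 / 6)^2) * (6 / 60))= 1 / 20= 0.05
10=10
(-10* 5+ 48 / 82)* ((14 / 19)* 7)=-198548 / 779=-254.88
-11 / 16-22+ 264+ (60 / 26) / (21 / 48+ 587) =157257229 / 651664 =241.32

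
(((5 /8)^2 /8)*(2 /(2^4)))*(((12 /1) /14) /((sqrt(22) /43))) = 3225*sqrt(22) /315392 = 0.05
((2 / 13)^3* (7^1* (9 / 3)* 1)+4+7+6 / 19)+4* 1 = 642519 / 41743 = 15.39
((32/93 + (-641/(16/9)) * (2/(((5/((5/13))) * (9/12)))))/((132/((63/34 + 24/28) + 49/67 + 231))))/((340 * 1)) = -39144817813/101791609920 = -0.38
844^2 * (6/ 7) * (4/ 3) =5698688/ 7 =814098.29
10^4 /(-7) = -10000 /7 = -1428.57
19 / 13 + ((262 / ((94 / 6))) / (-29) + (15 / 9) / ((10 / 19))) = 430735 / 106314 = 4.05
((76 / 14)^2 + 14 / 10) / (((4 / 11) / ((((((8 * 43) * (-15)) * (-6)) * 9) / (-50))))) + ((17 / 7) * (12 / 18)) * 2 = -1738555414 / 3675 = -473076.30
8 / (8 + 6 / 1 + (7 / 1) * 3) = 8 / 35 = 0.23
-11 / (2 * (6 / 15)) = -55 / 4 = -13.75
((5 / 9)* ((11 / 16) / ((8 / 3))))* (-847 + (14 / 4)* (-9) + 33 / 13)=-1252625 / 9984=-125.46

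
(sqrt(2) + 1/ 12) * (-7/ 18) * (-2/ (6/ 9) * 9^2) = 63/ 8 + 189 * sqrt(2)/ 2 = 141.52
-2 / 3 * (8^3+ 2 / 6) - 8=-349.56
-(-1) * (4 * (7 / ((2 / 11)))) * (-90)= -13860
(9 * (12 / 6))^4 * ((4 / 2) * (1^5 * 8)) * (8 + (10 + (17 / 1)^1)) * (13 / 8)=95528160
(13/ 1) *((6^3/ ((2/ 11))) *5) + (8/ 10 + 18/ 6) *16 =386404/ 5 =77280.80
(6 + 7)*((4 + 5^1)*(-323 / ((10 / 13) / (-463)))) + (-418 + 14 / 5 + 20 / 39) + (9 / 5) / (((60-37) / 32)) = 22745990.72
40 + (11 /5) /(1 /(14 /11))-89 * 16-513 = -9471 /5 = -1894.20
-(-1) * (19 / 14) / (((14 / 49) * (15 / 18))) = 57 / 10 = 5.70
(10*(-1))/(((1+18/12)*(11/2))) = -8/11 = -0.73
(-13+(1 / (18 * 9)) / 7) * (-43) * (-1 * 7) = -633863 / 162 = -3912.73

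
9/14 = 0.64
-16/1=-16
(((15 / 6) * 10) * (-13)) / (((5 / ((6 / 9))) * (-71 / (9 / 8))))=195 / 284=0.69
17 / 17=1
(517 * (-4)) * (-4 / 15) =8272 / 15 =551.47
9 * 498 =4482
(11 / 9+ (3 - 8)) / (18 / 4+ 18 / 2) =-68 / 243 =-0.28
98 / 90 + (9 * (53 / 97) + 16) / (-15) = -1334 / 4365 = -0.31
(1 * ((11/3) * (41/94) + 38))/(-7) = -11167/1974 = -5.66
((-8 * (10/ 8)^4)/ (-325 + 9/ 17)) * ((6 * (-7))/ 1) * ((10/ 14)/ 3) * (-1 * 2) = 53125/ 44128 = 1.20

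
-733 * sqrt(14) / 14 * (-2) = 733 * sqrt(14) / 7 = 391.80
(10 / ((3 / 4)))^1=40 / 3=13.33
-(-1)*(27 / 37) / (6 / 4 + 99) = 18 / 2479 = 0.01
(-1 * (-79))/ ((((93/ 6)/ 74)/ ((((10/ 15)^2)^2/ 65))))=187072/ 163215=1.15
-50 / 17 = -2.94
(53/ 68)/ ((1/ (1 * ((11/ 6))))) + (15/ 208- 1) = 5315/ 10608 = 0.50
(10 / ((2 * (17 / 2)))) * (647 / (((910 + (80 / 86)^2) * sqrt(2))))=1196303 * sqrt(2) / 5726246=0.30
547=547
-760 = -760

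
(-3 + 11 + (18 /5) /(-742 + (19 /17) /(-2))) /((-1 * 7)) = -1009268 /883645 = -1.14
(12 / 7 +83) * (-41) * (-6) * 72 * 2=21006432 / 7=3000918.86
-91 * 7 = -637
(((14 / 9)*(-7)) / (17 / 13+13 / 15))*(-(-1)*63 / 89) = -66885 / 18868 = -3.54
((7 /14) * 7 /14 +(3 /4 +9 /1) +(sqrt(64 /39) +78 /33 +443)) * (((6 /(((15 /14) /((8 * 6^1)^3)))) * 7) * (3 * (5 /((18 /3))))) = 28901376 * sqrt(39) /13 +54287622144 /11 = 4949122148.67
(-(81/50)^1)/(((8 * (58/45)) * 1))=-729/4640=-0.16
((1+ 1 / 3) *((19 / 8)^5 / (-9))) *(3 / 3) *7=-17332693 / 221184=-78.36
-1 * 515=-515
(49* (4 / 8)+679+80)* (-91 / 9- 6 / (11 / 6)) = -2076275 / 198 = -10486.24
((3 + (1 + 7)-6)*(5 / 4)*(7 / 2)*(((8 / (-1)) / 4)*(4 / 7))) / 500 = -1 / 20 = -0.05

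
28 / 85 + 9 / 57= 787 / 1615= 0.49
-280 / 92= -70 / 23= -3.04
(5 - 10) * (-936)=4680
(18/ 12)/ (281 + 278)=3/ 1118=0.00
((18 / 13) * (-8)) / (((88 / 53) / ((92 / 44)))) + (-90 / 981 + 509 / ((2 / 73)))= 6366012933 / 342914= 18564.46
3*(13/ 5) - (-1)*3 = 54/ 5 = 10.80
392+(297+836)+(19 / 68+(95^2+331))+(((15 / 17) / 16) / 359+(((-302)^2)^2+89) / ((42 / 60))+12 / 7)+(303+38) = 11883110802.57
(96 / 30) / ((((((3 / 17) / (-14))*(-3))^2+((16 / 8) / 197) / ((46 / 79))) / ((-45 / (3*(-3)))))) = 848.11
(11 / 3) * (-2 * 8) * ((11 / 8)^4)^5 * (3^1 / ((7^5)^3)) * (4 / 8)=-7400249944258160101211 / 684195719907129732494362935296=-0.00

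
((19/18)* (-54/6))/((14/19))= -12.89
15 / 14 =1.07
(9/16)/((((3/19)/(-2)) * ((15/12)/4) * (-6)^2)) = -19/30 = -0.63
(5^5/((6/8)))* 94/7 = 1175000/21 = 55952.38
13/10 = 1.30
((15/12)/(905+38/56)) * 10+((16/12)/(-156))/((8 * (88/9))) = 3177841/232085568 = 0.01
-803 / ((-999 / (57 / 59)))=15257 / 19647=0.78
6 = 6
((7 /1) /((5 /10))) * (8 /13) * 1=112 /13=8.62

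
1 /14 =0.07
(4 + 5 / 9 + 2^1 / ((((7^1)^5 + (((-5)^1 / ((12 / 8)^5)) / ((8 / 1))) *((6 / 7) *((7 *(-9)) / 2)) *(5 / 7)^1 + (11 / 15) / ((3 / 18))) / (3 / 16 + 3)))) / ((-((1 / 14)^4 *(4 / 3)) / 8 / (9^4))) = -36489369805085484 / 5296091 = -6889868358.58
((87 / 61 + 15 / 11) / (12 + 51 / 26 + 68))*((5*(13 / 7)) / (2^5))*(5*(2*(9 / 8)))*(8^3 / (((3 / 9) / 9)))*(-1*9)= -138379363200 / 10009307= -13825.07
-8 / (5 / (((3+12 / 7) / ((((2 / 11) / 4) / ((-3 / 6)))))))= 2904 / 35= 82.97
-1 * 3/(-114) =0.03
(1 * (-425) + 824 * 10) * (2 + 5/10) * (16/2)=156300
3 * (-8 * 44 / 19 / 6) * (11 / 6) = -968 / 57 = -16.98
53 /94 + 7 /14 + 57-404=-16259 /47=-345.94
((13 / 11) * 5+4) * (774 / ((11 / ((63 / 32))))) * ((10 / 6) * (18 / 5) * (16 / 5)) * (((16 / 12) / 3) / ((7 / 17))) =17210664 / 605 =28447.38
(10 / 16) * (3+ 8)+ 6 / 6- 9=-9 / 8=-1.12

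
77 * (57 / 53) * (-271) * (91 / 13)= -8325933 / 53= -157093.08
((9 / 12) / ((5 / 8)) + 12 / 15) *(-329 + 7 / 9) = -5908 / 9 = -656.44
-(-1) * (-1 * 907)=-907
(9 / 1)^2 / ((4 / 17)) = 1377 / 4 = 344.25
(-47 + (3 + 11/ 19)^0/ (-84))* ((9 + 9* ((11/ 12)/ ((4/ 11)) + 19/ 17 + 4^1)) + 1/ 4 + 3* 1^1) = -87000419/ 22848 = -3807.79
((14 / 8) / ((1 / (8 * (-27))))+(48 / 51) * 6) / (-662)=3165 / 5627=0.56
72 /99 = 8 /11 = 0.73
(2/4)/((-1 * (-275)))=1/550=0.00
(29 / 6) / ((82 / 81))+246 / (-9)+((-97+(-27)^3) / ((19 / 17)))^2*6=333784960988461 / 177612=1879292846.14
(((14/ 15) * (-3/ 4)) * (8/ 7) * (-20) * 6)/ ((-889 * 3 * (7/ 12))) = -384/ 6223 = -0.06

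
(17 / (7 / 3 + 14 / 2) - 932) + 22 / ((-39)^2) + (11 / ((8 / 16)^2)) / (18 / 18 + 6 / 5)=-910.16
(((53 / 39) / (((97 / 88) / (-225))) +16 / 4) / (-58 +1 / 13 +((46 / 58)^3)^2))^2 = 2628328586177963297380441561 / 116963235068005882384958089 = 22.47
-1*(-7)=7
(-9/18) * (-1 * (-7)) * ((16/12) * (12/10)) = -28/5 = -5.60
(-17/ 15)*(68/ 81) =-1156/ 1215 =-0.95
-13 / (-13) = 1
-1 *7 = -7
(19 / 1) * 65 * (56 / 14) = 4940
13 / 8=1.62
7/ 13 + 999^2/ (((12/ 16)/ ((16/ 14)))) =1520763.97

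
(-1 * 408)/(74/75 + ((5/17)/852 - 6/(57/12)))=2806999200/1899857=1477.48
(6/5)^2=36/25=1.44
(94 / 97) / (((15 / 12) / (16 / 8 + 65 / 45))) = 11656 / 4365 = 2.67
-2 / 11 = -0.18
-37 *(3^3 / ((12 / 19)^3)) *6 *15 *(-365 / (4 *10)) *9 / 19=394899705 / 256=1542576.97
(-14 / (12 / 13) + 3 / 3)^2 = 200.69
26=26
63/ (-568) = -63/ 568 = -0.11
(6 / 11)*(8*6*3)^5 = 371504185344 / 11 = 33773107758.55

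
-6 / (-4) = 3 / 2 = 1.50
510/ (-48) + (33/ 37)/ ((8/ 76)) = -637/ 296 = -2.15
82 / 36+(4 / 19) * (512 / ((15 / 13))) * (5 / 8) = 20747 / 342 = 60.66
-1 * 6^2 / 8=-9 / 2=-4.50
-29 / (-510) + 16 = 8189 / 510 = 16.06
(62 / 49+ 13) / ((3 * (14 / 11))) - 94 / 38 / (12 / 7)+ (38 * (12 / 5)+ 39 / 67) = 2464615613 / 26198340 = 94.08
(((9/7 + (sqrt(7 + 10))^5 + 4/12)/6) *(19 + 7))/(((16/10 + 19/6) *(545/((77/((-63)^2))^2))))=748/735888321 + 6358 *sqrt(17)/35042301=0.00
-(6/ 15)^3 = -8/ 125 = -0.06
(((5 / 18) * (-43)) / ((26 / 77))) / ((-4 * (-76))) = -16555 / 142272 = -0.12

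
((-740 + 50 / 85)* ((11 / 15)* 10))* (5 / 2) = -230450 / 17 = -13555.88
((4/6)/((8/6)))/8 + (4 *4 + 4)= 321/16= 20.06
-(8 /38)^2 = -16 /361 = -0.04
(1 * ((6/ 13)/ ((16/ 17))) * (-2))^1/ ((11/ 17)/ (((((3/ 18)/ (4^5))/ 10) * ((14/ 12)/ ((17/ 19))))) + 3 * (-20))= -2261/ 70149040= -0.00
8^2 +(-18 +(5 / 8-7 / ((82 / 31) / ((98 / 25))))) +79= 945061 / 8200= 115.25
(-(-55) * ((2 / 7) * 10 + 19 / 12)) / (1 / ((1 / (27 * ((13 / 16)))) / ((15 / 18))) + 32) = 164120 / 33789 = 4.86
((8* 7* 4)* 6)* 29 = 38976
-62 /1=-62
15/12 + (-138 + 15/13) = -7051/52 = -135.60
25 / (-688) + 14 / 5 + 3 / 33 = 108017 / 37840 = 2.85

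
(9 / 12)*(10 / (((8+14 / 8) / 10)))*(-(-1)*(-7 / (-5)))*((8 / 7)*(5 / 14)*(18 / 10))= 720 / 91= 7.91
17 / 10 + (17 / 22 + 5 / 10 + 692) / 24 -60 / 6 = 4529 / 220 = 20.59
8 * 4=32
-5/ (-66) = 5/ 66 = 0.08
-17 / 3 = -5.67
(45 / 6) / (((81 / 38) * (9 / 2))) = 190 / 243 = 0.78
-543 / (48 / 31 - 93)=5611 / 945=5.94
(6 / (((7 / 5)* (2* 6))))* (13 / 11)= 65 / 154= 0.42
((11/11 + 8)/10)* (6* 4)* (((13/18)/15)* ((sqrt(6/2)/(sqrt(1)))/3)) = 26* sqrt(3)/75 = 0.60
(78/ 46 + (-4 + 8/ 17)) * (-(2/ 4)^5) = 717/ 12512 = 0.06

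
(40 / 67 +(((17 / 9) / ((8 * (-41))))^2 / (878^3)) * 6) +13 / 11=1288747083098141441 / 724490160368553216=1.78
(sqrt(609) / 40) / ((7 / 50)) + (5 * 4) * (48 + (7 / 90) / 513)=5 * sqrt(609) / 28 + 4432334 / 4617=964.41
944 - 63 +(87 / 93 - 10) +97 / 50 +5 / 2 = 679191 / 775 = 876.38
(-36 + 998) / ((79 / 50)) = 48100 / 79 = 608.86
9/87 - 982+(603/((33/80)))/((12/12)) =153095/319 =479.92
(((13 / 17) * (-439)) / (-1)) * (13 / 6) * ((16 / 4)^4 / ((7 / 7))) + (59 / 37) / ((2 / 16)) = 351392648 / 1887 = 186217.62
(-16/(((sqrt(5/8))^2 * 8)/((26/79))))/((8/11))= -572/395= -1.45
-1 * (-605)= 605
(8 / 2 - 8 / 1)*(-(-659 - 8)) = -2668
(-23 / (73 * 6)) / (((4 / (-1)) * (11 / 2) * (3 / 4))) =23 / 7227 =0.00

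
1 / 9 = 0.11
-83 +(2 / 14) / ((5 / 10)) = -82.71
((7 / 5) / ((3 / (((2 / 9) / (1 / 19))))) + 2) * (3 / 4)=134 / 45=2.98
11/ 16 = 0.69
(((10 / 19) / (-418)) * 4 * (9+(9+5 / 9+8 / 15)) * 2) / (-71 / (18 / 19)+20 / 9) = 13744 / 5198039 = 0.00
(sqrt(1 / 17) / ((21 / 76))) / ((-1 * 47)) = -76 * sqrt(17) / 16779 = -0.02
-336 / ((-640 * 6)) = 7 / 80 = 0.09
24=24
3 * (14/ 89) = 42/ 89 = 0.47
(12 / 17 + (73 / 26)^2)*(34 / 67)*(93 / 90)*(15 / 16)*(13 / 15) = 611971 / 167232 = 3.66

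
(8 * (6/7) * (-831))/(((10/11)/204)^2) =-50214364992/175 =-286939228.53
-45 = -45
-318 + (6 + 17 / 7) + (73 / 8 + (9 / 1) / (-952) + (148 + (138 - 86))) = -6831 / 68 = -100.46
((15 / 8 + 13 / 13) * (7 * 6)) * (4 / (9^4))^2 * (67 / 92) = 469 / 14348907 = 0.00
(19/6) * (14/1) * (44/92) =1463/69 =21.20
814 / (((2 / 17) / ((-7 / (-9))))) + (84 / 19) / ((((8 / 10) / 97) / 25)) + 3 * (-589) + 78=2923033 / 171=17093.76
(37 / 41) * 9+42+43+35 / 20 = 15559 / 164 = 94.87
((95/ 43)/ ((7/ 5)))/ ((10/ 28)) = 190/ 43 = 4.42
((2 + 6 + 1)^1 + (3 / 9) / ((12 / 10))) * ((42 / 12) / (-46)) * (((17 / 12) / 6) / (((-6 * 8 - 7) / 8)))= 0.02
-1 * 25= -25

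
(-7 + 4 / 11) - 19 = -282 / 11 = -25.64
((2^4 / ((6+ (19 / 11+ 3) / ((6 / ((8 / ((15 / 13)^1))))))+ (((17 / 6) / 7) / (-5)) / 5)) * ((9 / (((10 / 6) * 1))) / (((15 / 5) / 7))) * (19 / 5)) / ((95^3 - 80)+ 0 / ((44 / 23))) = 2949408 / 37779942845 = 0.00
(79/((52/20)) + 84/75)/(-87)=-3413/9425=-0.36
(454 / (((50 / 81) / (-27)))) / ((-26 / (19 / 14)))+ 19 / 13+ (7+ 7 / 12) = 14272259 / 13650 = 1045.59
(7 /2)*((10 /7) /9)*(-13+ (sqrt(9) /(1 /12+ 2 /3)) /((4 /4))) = -5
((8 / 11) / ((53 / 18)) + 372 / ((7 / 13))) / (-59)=-2820396 / 240779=-11.71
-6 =-6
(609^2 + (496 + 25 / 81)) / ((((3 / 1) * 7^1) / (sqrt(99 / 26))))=2148683 * sqrt(286) / 1053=34508.57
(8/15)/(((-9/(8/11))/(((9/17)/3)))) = -64/8415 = -0.01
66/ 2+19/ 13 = 448/ 13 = 34.46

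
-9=-9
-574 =-574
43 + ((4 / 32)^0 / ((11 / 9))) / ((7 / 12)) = 3419 / 77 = 44.40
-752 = -752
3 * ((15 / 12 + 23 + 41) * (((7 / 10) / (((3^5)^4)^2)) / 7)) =29 / 18011356235639894520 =0.00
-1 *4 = -4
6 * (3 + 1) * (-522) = -12528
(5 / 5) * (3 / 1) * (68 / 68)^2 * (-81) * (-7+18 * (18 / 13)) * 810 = -3527799.23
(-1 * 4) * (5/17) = -20/17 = -1.18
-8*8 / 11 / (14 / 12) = -384 / 77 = -4.99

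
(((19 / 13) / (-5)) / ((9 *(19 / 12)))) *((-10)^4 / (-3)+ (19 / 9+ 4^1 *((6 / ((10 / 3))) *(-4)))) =604804 / 8775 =68.92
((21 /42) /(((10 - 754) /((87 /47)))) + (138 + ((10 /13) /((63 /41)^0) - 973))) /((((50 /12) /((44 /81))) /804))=-372655231058 /4261725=-87442.35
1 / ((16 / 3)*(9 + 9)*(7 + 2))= 1 / 864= 0.00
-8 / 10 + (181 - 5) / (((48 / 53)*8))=2819 / 120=23.49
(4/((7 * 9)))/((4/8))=0.13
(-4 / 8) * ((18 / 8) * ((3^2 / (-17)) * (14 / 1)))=567 / 68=8.34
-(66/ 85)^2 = -4356/ 7225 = -0.60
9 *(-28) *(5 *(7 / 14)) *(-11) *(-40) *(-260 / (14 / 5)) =25740000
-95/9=-10.56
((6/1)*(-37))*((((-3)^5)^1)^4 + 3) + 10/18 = -6966595239187/9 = -774066137687.44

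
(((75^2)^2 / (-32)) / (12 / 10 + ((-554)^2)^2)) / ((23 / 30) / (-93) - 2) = 220693359375 / 42223056497079328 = 0.00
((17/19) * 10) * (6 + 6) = 2040/19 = 107.37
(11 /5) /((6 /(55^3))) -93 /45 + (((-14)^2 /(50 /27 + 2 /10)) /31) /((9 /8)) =5238485527 /85870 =61004.84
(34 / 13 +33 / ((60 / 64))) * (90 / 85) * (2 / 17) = 88488 / 18785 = 4.71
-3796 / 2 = -1898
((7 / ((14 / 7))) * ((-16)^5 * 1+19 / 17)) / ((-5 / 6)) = 374341233 / 85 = 4404014.51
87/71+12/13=1983/923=2.15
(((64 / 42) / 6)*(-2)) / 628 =-8 / 9891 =-0.00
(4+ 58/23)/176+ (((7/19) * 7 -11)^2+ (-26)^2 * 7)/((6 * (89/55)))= 96513431345/195087288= 494.72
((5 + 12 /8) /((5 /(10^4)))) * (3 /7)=39000 /7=5571.43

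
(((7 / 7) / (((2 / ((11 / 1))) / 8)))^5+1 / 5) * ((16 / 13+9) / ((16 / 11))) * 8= 92797090771 / 10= 9279709077.10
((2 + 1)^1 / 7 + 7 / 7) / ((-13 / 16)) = -160 / 91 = -1.76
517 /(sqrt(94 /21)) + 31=31 + 11 * sqrt(1974) /2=275.36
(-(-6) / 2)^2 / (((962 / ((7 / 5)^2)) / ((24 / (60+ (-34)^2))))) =1323 / 3655600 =0.00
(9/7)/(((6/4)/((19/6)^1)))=19/7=2.71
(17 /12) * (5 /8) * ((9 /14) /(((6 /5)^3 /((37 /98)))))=393125 /3161088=0.12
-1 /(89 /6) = -6 /89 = -0.07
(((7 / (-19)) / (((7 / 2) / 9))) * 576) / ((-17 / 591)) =6127488 / 323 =18970.55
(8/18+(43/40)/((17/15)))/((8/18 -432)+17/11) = -18755/5789656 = -0.00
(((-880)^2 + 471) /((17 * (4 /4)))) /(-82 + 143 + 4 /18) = 744.51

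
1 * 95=95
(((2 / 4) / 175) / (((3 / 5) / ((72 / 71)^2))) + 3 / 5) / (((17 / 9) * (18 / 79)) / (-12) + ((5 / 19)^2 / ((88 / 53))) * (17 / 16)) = 2571309544320 / 35921354399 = 71.58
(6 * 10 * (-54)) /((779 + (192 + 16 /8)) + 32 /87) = -3.33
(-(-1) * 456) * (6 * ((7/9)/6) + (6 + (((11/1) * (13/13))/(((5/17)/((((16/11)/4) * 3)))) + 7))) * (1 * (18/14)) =1119936/35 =31998.17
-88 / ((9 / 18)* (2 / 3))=-264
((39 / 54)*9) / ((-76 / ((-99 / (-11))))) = -117 / 152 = -0.77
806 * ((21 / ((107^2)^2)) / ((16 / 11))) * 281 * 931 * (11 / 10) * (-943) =-252625627232979 / 10486368080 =-24090.86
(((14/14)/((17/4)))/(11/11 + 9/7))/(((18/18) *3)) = 7/204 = 0.03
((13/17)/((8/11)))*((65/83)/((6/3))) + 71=1612191/22576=71.41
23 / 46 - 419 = -837 / 2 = -418.50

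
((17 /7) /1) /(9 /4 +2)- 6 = -38 /7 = -5.43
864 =864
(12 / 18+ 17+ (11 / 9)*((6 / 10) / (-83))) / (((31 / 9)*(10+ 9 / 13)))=857376 / 1788235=0.48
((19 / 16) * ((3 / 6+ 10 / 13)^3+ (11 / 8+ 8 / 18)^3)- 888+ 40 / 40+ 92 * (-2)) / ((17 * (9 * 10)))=-2785252829807 / 4014846590976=-0.69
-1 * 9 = -9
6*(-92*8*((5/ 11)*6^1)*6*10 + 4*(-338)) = -8038032/ 11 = -730730.18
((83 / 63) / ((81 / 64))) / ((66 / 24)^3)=339968 / 6792093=0.05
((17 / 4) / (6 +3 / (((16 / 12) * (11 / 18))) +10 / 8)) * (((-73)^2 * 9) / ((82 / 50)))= 224217675 / 19721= 11369.49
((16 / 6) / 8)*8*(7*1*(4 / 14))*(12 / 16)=4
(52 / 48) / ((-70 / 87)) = -377 / 280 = -1.35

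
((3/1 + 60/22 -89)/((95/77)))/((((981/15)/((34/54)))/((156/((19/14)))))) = -79354912/1062423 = -74.69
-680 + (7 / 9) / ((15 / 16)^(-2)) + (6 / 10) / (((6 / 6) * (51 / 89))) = -14759141 / 21760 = -678.27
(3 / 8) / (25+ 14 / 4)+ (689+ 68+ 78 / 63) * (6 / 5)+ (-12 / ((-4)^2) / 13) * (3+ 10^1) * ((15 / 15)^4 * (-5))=1215153 / 1330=913.65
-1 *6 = -6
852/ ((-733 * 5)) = -852/ 3665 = -0.23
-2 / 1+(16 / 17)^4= -101506 / 83521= -1.22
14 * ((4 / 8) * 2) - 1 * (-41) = 55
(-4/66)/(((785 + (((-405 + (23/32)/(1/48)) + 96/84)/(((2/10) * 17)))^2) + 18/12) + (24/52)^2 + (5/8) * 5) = -38291344/7955262680343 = -0.00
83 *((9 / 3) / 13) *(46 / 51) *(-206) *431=-338984948 / 221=-1533868.54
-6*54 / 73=-324 / 73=-4.44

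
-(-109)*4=436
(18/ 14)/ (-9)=-1/ 7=-0.14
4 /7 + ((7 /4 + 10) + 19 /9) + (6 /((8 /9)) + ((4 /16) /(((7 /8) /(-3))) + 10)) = 3821 /126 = 30.33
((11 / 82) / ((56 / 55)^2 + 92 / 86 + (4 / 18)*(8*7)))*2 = 12877425 / 698409662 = 0.02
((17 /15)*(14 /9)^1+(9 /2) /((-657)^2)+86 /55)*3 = 10530137 /1055142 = 9.98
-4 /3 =-1.33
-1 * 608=-608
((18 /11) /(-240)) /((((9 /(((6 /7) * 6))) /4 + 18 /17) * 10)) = -51 /111925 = -0.00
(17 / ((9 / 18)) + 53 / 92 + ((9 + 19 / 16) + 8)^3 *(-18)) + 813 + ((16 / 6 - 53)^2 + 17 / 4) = -44473226525 / 423936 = -104905.52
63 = 63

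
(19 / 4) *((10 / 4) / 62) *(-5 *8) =-475 / 62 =-7.66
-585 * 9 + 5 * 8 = -5225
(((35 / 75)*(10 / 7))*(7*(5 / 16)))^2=1225 / 576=2.13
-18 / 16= -9 / 8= -1.12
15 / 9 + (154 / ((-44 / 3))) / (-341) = 3473 / 2046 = 1.70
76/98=38/49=0.78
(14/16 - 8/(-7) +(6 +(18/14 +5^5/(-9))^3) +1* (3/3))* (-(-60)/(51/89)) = -36851972894293315/8501598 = -4334711297.13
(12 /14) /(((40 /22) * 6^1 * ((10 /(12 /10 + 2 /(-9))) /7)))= 121 /2250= 0.05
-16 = -16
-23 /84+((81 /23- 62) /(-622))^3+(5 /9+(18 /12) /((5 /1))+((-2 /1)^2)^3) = 64.58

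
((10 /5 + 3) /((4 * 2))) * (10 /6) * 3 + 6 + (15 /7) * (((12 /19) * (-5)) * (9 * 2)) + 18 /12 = -118295 /1064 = -111.18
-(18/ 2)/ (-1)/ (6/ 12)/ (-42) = -3/ 7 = -0.43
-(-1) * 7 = 7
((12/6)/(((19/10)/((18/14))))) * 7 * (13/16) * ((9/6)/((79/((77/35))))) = 3861/12008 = 0.32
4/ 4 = 1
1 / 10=0.10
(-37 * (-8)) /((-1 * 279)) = -296 /279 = -1.06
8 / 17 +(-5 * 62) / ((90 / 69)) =-12097 / 51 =-237.20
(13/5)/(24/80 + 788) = 26/7883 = 0.00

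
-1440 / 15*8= -768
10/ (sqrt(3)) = 5.77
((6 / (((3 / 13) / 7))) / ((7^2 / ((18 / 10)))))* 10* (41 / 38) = 9594 / 133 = 72.14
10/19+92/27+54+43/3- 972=-461563/513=-899.73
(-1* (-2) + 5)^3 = 343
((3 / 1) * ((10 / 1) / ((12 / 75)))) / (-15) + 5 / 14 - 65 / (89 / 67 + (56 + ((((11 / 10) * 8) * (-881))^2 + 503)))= -8557659167595 / 704748339274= -12.14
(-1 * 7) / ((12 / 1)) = -7 / 12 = -0.58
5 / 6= 0.83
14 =14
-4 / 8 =-1 / 2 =-0.50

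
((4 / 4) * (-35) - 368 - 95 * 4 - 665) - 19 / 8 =-1450.38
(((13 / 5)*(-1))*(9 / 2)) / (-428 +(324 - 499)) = 13 / 670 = 0.02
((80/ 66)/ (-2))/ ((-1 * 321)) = 20/ 10593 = 0.00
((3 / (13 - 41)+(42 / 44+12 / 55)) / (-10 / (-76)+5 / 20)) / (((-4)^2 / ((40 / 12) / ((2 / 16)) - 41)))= -446899 / 178640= -2.50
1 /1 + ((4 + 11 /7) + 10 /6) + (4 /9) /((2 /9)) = 215 /21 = 10.24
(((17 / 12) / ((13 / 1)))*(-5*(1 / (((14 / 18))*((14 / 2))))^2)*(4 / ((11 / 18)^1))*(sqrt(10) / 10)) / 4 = -4131*sqrt(10) / 1373372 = -0.01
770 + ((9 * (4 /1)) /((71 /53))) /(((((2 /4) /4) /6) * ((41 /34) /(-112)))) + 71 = -346303721 /2911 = -118963.83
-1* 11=-11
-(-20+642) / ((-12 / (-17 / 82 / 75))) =-5287 / 36900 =-0.14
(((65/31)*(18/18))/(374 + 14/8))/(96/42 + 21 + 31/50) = 91000/389843631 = 0.00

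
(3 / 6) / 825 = 1 / 1650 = 0.00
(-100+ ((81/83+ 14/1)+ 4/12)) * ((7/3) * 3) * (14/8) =-258328/249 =-1037.46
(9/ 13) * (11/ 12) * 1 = 33/ 52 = 0.63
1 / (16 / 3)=3 / 16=0.19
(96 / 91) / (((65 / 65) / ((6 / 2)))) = 3.16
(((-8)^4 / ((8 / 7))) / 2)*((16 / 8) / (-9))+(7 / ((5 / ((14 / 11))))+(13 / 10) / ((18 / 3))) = -784523 / 1980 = -396.22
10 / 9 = 1.11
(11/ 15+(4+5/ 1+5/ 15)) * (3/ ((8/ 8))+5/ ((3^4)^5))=1579513334408/ 52301766015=30.20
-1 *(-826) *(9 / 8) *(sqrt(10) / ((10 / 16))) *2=9403.35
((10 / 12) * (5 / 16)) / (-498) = -25 / 47808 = -0.00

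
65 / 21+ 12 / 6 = 107 / 21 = 5.10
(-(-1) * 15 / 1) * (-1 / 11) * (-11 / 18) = 5 / 6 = 0.83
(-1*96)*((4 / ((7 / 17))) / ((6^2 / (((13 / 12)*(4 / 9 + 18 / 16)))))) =-44.04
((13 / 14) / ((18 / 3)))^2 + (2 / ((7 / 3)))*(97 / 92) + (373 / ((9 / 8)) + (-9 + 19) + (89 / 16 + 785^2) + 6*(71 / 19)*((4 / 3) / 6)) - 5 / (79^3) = 52075904560875579 / 84459552856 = 616578.03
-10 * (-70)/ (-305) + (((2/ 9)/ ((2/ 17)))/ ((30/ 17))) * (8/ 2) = 16358/ 8235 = 1.99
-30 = -30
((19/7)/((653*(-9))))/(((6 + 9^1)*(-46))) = 19/28385910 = 0.00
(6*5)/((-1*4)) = -15/2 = -7.50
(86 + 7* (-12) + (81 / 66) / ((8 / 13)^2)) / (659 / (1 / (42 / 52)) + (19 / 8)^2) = 95927 / 9845902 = 0.01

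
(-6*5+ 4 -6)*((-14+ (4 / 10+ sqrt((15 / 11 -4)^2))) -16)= 47456 / 55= 862.84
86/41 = 2.10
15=15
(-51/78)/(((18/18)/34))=-289/13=-22.23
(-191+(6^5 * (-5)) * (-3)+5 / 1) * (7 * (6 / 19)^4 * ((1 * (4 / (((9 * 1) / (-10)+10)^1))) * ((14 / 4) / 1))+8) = 123036553392 / 130321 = 944103.82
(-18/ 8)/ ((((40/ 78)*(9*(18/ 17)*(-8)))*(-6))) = -221/ 23040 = -0.01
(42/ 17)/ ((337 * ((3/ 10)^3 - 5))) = -42000/ 28490317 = -0.00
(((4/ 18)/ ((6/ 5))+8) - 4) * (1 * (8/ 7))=904/ 189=4.78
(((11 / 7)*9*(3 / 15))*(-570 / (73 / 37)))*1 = -417582 / 511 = -817.19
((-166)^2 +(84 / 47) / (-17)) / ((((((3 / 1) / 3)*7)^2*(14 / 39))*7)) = 429334620 / 1918399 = 223.80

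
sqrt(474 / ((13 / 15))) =3* sqrt(10270) / 13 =23.39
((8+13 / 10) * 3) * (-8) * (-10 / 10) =1116 / 5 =223.20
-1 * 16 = -16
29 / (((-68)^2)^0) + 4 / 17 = 497 / 17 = 29.24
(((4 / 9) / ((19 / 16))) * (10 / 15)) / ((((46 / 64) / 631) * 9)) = 24.34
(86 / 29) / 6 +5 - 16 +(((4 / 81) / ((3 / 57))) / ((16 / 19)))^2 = -28203379 / 3044304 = -9.26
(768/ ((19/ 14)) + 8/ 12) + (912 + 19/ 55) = 4636373/ 3135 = 1478.91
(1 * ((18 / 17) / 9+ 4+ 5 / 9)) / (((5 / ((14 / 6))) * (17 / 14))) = 14014 / 7803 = 1.80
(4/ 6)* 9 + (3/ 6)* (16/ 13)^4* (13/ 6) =55930/ 6591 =8.49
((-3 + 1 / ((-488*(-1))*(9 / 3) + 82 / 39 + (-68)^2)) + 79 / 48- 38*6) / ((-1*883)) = 0.26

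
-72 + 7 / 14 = -143 / 2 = -71.50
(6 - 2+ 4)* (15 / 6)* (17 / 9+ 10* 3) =5740 / 9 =637.78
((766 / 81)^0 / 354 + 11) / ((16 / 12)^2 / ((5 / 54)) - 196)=-19475 / 312936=-0.06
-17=-17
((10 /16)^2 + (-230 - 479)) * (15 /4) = -680265 /256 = -2657.29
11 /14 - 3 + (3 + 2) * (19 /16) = 417 /112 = 3.72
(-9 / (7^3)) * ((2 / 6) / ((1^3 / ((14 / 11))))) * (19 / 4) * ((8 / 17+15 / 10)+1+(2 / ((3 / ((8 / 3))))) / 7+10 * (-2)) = 682727 / 769692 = 0.89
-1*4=-4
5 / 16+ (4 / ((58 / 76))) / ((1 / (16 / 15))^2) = 655217 / 104400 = 6.28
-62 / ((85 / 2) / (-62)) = 90.45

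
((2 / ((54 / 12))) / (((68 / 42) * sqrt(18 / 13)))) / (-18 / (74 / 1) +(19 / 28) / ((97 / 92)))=175861 * sqrt(26) / 1538874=0.58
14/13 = 1.08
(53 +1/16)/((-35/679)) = -82353/80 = -1029.41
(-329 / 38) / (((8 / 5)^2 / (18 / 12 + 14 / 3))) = -304325 / 14592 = -20.86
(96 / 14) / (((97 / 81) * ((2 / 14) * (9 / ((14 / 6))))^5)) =645657712 / 5727753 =112.72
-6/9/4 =-1/6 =-0.17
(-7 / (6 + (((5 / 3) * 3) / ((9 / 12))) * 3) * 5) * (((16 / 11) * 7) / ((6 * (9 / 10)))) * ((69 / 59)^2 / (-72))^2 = -342805225 / 374281046568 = -0.00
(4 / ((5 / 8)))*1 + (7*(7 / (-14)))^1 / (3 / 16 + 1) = 328 / 95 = 3.45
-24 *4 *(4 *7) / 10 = -1344 / 5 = -268.80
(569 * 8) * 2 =9104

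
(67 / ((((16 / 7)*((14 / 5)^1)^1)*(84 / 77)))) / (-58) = -3685 / 22272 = -0.17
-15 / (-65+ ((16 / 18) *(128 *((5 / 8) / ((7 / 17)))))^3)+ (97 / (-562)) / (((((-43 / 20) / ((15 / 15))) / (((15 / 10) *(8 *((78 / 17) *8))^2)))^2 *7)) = -162377294209015658685776617041 / 1819615811947941117089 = -89237130.80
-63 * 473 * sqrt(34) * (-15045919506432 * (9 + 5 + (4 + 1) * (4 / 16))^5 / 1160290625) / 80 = 23230166950341.82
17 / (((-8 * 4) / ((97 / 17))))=-97 / 32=-3.03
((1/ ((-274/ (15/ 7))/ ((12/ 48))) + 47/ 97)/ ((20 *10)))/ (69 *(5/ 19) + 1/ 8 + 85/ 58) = 197880079/ 1619549034600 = 0.00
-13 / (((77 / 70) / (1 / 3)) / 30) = -1300 / 11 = -118.18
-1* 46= -46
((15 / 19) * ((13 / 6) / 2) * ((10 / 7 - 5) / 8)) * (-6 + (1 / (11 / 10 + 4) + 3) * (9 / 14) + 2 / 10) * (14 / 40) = 0.50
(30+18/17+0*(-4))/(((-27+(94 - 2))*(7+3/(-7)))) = 1848/25415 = 0.07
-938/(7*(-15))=134/15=8.93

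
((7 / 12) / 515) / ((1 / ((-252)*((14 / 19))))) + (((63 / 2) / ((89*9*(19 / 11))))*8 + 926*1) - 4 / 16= 3224714927 / 3483460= 925.72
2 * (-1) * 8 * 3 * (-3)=144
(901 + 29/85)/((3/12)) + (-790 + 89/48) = 11494253/4080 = 2817.22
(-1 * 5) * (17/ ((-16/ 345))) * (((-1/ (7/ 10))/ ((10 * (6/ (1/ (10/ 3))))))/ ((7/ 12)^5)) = -22803120/ 117649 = -193.82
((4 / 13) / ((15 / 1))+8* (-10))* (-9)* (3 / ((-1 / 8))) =-1122912 / 65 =-17275.57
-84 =-84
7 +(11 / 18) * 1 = 137 / 18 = 7.61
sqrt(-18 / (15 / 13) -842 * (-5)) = 14 * sqrt(535) / 5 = 64.76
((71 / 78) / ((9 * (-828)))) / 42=-71 / 24412752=-0.00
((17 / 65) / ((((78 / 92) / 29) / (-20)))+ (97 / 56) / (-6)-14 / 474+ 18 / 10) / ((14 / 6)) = -3979863171 / 52335920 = -76.04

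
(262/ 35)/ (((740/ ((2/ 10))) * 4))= 131/ 259000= 0.00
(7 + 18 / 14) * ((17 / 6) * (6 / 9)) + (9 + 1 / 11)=17146 / 693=24.74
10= 10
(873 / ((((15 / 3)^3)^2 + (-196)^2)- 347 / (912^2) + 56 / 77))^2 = 63795964990036967424 / 244468641830487203777041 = 0.00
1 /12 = 0.08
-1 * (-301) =301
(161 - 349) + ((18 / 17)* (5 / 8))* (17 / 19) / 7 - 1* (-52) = -72307 / 532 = -135.92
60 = 60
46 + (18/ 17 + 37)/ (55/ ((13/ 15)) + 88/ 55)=3349133/ 71893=46.58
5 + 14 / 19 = 109 / 19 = 5.74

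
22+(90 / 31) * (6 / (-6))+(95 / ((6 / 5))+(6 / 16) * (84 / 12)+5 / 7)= 529147 / 5208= 101.60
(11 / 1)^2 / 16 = 121 / 16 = 7.56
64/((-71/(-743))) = 47552/71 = 669.75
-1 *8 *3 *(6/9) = -16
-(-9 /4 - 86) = 88.25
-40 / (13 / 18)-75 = -1695 / 13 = -130.38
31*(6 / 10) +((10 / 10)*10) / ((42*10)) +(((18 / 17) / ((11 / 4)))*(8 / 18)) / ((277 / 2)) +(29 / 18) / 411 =124928774321 / 6706157535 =18.63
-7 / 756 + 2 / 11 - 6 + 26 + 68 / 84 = 174487 / 8316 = 20.98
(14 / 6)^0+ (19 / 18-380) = -6803 / 18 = -377.94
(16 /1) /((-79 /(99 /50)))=-792 /1975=-0.40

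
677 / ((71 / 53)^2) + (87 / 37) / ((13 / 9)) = 918661436 / 2424721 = 378.87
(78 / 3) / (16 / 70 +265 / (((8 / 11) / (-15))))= -7280 / 1530311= -0.00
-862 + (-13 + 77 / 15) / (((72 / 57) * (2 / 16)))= -41032 / 45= -911.82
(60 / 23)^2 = 3600 / 529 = 6.81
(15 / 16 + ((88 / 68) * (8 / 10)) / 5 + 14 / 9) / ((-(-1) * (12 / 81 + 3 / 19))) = 9419079 / 1067600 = 8.82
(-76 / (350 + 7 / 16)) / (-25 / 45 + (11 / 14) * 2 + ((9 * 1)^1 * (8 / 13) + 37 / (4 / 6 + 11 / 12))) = -75088 / 10360223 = -0.01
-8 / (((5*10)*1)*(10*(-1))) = 2 / 125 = 0.02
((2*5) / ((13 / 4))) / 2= 20 / 13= 1.54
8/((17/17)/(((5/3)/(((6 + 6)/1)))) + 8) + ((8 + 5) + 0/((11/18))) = 257/19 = 13.53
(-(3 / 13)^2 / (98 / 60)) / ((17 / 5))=-1350 / 140777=-0.01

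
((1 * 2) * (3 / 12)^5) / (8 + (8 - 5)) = 1 / 5632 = 0.00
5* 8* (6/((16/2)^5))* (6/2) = 45/2048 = 0.02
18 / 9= 2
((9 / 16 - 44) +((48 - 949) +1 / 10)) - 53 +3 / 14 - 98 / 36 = -5039221 / 5040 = -999.85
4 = 4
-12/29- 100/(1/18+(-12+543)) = -166908/277211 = -0.60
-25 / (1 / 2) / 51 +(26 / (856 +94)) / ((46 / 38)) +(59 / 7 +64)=14671166 / 205275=71.47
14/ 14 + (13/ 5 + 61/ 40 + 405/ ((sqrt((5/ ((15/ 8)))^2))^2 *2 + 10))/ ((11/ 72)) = 164792/ 1199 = 137.44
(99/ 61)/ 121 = 9/ 671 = 0.01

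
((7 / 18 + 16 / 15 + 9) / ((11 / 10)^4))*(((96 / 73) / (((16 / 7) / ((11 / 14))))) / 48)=0.07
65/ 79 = 0.82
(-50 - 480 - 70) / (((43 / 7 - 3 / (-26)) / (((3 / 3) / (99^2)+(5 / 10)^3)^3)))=-0.19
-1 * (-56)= 56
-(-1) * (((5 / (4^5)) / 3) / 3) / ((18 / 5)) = 25 / 165888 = 0.00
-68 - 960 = -1028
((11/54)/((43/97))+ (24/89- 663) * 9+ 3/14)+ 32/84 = -4313430661/723303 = -5963.52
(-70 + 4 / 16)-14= -335 / 4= -83.75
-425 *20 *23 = -195500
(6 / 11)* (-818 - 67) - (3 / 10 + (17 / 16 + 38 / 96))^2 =-76953731 / 158400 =-485.82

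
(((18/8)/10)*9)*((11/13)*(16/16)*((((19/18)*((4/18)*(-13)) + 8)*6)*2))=13233/130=101.79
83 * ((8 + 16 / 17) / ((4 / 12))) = 37848 / 17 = 2226.35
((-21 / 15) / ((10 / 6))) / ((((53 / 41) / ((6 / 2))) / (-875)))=1705.75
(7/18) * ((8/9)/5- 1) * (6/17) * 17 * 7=-1813/135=-13.43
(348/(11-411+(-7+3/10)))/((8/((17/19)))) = -7395/77273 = -0.10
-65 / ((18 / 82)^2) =-109265 / 81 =-1348.95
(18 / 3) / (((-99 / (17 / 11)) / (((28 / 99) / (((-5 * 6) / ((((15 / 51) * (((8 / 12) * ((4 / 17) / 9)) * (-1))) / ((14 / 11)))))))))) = -16 / 4498659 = -0.00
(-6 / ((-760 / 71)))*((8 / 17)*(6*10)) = 5112 / 323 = 15.83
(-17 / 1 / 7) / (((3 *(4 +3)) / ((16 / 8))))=-34 / 147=-0.23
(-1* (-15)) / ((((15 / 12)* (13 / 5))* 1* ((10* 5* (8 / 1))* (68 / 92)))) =69 / 4420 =0.02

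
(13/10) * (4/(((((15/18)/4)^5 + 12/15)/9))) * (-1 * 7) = -1863254016/4552303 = -409.30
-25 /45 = -5 /9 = -0.56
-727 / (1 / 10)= -7270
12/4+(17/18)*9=23/2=11.50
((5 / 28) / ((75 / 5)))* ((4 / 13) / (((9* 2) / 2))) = 1 / 2457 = 0.00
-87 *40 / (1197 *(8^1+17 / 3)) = -1160 / 5453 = -0.21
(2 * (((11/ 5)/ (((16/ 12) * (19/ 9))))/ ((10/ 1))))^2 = 88209/ 3610000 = 0.02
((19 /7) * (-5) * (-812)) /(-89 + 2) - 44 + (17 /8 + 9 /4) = -3991 /24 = -166.29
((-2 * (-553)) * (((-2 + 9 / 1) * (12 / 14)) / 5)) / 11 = 6636 / 55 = 120.65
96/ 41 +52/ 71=3.07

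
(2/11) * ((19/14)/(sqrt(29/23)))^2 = 0.27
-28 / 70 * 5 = -2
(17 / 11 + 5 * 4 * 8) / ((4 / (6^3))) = 95958 / 11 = 8723.45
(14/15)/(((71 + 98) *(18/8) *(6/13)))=28/5265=0.01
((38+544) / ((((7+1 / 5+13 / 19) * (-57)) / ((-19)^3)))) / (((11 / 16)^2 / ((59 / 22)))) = 50245192960 / 996919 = 50400.48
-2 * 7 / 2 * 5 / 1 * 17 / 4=-595 / 4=-148.75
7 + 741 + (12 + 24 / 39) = 9888 / 13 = 760.62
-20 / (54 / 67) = -670 / 27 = -24.81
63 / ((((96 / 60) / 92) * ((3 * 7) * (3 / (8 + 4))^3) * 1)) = 11040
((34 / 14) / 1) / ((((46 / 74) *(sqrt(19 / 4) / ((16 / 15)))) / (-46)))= -40256 *sqrt(19) / 1995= -87.96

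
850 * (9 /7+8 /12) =34850 /21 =1659.52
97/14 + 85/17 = 167/14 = 11.93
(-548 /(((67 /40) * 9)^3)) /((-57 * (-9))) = -0.00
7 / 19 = 0.37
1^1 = 1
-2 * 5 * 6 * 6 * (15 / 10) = -540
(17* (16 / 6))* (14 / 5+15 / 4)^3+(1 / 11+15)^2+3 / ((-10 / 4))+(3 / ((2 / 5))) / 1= 12973.22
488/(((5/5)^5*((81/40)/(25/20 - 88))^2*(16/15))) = 1836237250/2187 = 839614.65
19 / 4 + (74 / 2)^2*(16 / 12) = 21961 / 12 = 1830.08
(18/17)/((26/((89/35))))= 801/7735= 0.10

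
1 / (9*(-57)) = -1 / 513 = -0.00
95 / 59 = 1.61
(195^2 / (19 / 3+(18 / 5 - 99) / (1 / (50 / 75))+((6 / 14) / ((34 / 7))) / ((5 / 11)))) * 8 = -11934000 / 2239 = -5330.06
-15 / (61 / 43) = -645 / 61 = -10.57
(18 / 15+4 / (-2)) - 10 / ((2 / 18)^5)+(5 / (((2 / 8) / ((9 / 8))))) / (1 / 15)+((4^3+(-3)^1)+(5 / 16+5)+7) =-47206399 / 80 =-590079.99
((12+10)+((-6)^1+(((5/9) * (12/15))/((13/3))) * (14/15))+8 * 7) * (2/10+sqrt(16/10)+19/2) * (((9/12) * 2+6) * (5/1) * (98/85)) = 4133248 * sqrt(10)/3315+100231264/3315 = 34178.50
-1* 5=-5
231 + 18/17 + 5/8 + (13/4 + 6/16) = 16069/68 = 236.31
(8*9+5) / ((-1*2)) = -77 / 2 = -38.50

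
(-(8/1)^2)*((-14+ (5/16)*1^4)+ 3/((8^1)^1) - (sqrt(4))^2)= 1108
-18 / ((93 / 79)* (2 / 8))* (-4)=7584 / 31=244.65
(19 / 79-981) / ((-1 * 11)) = 77480 / 869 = 89.16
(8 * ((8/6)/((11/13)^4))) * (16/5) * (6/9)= 29246464/658845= 44.39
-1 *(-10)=10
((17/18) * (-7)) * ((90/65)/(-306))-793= -185555/234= -792.97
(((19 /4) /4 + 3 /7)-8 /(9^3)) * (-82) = -5373173 /40824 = -131.62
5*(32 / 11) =160 / 11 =14.55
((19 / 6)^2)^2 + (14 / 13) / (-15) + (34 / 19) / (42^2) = 7880824187 / 78427440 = 100.49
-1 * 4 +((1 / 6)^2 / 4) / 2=-1151 / 288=-4.00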